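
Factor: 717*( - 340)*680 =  - 165770400  =  - 2^5 * 3^1*5^2*17^2 * 239^1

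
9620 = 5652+3968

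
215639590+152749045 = 368388635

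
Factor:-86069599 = - 7^1*11^2*307^1*331^1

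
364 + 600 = 964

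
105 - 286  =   -181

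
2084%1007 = 70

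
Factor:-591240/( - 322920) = 3^(  -  2)*23^(- 1)*379^1 =379/207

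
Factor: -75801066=-2^1*3^1 *11^1*1148501^1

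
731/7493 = 731/7493 = 0.10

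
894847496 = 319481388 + 575366108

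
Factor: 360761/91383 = 983/249 = 3^( - 1)*83^( - 1 ) * 983^1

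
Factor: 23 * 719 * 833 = 7^2*17^1 * 23^1*719^1= 13775321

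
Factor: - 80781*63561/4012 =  - 5134521141/4012 = - 2^(  -  2)*3^2*17^( - 1 )*59^( -1)  *  21187^1*26927^1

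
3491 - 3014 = 477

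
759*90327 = 68558193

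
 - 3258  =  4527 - 7785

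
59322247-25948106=33374141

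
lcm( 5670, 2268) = 11340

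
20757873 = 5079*4087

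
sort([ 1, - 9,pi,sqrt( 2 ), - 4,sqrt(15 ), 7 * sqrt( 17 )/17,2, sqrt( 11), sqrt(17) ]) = [ - 9, - 4,  1, sqrt( 2 ),7 * sqrt(17 ) /17,  2,pi, sqrt( 11),sqrt(15 ), sqrt(17) ]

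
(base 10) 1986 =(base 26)2oa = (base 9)2646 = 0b11111000010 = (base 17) 6EE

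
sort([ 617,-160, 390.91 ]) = [ - 160,390.91, 617 ]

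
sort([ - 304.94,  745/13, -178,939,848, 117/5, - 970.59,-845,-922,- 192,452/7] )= [-970.59,-922, - 845,-304.94, - 192, - 178,117/5, 745/13,452/7,848, 939 ]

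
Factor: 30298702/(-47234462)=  - 15149351/23617231=-7^1*11^( - 1 )*2147021^ ( -1 )* 2164193^1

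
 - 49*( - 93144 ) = 4564056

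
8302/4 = 2075 +1/2 = 2075.50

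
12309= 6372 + 5937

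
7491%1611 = 1047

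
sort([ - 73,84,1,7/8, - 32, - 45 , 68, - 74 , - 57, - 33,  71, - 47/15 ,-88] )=[ - 88, - 74, - 73 ,-57, - 45, - 33, - 32,- 47/15, 7/8, 1,68,71,84]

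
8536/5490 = 1 +1523/2745 = 1.55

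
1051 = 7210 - 6159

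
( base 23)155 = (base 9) 801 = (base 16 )289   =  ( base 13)3AC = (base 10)649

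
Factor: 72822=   2^1*3^1*53^1 * 229^1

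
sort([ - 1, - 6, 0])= [  -  6, - 1, 0]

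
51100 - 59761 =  - 8661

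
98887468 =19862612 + 79024856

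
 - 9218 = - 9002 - 216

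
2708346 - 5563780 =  - 2855434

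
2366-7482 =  -5116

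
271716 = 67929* 4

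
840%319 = 202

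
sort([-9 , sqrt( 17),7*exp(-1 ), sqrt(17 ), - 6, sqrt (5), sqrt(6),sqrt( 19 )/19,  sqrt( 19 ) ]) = [ - 9,- 6,  sqrt(19 )/19,sqrt( 5),sqrt( 6),7 * exp( - 1 ),sqrt(17 ),sqrt (17 ), sqrt( 19)]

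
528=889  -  361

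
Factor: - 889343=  - 7^1*13^1*29^1*337^1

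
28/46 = 14/23 = 0.61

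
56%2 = 0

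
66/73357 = 66/73357 = 0.00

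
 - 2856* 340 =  - 971040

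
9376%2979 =439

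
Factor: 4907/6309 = 7/9 = 3^( - 2)*7^1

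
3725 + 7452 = 11177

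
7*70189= 491323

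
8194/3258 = 4097/1629 = 2.52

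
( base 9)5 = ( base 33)5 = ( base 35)5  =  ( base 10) 5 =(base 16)5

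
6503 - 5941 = 562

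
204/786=34/131 = 0.26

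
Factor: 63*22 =2^1*3^2* 7^1*11^1=1386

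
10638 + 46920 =57558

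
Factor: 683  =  683^1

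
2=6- 4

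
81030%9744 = 3078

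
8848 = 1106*8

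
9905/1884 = 5 + 485/1884 = 5.26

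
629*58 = 36482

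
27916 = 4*6979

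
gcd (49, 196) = 49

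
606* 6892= 4176552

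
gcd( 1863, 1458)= 81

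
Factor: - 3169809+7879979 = 4710170=2^1*5^1 * 23^1 * 20479^1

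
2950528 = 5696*518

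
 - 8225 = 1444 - 9669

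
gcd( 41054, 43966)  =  26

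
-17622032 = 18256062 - 35878094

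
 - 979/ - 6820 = 89/620 = 0.14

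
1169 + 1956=3125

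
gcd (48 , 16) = 16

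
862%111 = 85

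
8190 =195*42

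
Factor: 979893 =3^2*108877^1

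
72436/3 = 72436/3= 24145.33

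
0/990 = 0=0.00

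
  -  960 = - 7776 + 6816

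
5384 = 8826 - 3442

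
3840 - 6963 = -3123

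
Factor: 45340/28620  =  2267/1431 =3^( - 3 )*53^( - 1)*2267^1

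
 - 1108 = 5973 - 7081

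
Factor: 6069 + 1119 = 2^2 * 3^1*599^1 = 7188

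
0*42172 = 0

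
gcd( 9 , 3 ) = 3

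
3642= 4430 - 788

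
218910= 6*36485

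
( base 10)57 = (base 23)2b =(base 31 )1Q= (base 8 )71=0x39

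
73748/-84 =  - 18437/21= -877.95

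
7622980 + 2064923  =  9687903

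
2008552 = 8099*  248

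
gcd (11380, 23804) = 4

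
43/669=43/669 = 0.06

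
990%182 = 80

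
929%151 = 23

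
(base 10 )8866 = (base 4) 2022202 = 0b10001010100010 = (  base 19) 15ac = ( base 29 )AFL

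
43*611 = 26273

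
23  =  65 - 42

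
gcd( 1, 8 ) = 1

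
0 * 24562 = 0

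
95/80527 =95/80527  =  0.00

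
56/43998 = 28/21999 = 0.00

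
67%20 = 7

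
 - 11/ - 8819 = 11/8819=0.00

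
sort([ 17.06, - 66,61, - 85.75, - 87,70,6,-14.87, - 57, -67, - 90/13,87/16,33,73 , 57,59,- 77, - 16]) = [ - 87, - 85.75,-77,-67 ,-66,-57, - 16, - 14.87,-90/13,87/16, 6, 17.06,33,57,59,61,70, 73 ] 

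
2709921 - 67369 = 2642552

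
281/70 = 4 + 1/70  =  4.01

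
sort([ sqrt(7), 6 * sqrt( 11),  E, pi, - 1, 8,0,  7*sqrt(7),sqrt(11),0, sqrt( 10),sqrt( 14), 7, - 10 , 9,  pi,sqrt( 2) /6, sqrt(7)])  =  [-10, - 1,0,  0, sqrt( 2 ) /6, sqrt( 7),  sqrt( 7 ), E, pi, pi,  sqrt( 10),sqrt (11),  sqrt(14),7,8,9,  7 * sqrt( 7),6*sqrt( 11) ] 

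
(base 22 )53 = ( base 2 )1110001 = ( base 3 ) 11012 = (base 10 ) 113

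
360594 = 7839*46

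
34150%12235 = 9680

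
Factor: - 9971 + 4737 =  - 2^1 * 2617^1 = -5234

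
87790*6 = 526740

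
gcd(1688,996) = 4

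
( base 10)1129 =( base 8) 2151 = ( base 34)X7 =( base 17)3f7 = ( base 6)5121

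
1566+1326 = 2892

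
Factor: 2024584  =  2^3* 97^1*2609^1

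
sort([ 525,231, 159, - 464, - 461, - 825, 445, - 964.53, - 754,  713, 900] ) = [ - 964.53,-825, - 754, - 464, - 461,159,231,  445,525,713, 900]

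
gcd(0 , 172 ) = 172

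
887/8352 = 887/8352 = 0.11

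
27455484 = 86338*318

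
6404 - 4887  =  1517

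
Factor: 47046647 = 37^1*1271531^1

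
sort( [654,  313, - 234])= [ - 234, 313 , 654] 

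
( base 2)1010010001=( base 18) 209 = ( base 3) 220100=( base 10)657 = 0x291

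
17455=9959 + 7496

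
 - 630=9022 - 9652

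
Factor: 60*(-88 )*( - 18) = 95040 = 2^6*3^3* 5^1*11^1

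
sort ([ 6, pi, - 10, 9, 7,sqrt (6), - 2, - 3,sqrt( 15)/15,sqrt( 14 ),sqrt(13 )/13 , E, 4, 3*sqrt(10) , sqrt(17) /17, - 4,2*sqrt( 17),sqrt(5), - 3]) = [-10 , - 4,  -  3,-3, - 2,sqrt(17 )/17,sqrt( 15) /15 , sqrt ( 13 ) /13,sqrt( 5),sqrt (6 ), E,pi, sqrt( 14),4,6,7 , 2*sqrt (17 ),9, 3*sqrt( 10 )]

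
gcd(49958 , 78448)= 2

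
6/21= 2/7 = 0.29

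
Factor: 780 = 2^2*3^1 * 5^1*13^1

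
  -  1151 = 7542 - 8693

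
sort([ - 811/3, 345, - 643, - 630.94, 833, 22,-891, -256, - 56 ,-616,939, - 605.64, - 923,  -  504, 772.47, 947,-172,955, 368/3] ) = [ - 923,- 891, - 643, - 630.94 , - 616,-605.64, - 504, - 811/3,  -  256, - 172,  -  56, 22,368/3, 345, 772.47, 833,  939,947, 955]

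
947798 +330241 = 1278039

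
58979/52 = 1134 + 11/52 =1134.21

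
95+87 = 182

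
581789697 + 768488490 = 1350278187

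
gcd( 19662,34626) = 174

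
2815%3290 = 2815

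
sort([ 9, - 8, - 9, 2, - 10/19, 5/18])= [ - 9, - 8,-10/19,5/18,2, 9 ] 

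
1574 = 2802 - 1228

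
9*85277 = 767493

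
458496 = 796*576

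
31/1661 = 31/1661 =0.02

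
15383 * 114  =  1753662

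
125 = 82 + 43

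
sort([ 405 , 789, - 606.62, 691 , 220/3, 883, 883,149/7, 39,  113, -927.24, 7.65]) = [- 927.24,  -  606.62,7.65,149/7,39,220/3 , 113,  405,  691,  789,883,883]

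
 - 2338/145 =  - 2338/145=   - 16.12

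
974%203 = 162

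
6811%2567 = 1677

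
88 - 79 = 9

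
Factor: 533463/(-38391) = -7^2* 19^1*67^(-1) = -931/67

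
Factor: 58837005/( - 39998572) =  - 2^( - 2)*3^2* 5^1*19^( - 1)*197^1*6637^1 * 526297^ (  -  1 )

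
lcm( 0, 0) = 0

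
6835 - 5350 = 1485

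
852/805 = 852/805 =1.06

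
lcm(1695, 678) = 3390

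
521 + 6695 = 7216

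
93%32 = 29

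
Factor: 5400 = 2^3*3^3*5^2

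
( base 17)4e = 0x52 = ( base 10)82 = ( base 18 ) 4A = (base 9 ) 101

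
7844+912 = 8756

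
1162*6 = 6972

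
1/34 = 1/34=0.03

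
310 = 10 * 31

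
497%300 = 197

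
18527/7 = 18527/7  =  2646.71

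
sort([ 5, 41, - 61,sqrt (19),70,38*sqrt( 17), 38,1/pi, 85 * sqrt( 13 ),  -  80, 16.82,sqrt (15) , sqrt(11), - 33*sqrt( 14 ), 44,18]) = [ - 33*sqrt( 14), - 80 , - 61,1/pi, sqrt(11),sqrt( 15 ),sqrt( 19 ),5,16.82, 18,38,41 , 44, 70,38*sqrt ( 17),85*sqrt( 13)]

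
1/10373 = 1/10373 = 0.00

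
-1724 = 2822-4546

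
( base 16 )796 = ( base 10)1942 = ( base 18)5hg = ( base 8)3626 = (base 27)2HP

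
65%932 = 65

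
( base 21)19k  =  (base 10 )650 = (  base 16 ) 28A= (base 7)1616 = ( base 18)202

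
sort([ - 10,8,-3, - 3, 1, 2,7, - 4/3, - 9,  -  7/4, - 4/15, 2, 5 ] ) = [ - 10, - 9, - 3,  -  3,-7/4, - 4/3, - 4/15 , 1,2, 2 , 5,7,8] 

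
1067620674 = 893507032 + 174113642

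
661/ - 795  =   - 1+134/795 = - 0.83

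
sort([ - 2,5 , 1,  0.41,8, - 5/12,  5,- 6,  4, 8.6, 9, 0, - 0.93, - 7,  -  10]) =[-10,- 7 , - 6 , - 2,- 0.93, - 5/12,0, 0.41,1,4 , 5,5,  8, 8.6,9] 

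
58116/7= 8302  +  2/7 = 8302.29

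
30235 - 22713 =7522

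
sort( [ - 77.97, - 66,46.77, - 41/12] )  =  [-77.97, - 66,-41/12,46.77]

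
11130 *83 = 923790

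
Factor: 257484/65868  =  11^( - 1) *43^1= 43/11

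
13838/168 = 82 + 31/84 = 82.37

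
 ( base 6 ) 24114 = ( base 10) 3502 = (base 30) 3qm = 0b110110101110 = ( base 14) 13c2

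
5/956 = 5/956  =  0.01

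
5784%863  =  606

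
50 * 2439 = 121950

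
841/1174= 841/1174 =0.72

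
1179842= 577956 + 601886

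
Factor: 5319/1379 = 3^3*7^( - 1) = 27/7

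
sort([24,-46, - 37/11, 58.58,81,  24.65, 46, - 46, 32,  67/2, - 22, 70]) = [ - 46, - 46, - 22,  -  37/11, 24, 24.65,32, 67/2,46,58.58,70, 81]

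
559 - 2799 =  - 2240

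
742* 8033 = 5960486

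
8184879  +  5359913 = 13544792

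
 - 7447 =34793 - 42240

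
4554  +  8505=13059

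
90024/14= 6430+2/7= 6430.29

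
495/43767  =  55/4863 = 0.01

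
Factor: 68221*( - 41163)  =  -3^1*17^1*4013^1*13721^1 = - 2808181023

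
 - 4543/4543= - 1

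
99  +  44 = 143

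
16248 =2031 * 8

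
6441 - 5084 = 1357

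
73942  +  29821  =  103763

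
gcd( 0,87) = 87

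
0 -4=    - 4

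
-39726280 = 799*(-49720 ) 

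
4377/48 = 1459/16 = 91.19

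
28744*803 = 23081432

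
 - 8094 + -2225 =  - 10319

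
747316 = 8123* 92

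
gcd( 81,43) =1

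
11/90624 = 11/90624 = 0.00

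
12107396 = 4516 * 2681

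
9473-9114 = 359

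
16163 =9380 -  - 6783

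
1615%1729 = 1615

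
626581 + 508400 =1134981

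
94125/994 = 94+689/994 = 94.69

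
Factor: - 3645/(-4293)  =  3^2*5^1*53^( -1 ) = 45/53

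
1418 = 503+915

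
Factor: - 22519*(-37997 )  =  7^1*3217^1  *  37997^1 = 855654443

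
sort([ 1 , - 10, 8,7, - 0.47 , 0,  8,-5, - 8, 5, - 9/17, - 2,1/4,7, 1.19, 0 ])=[ - 10 ,-8, - 5,- 2, - 9/17, - 0.47,0, 0, 1/4, 1, 1.19,5, 7, 7,8, 8 ] 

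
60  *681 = 40860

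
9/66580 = 9/66580 =0.00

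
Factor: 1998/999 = 2 = 2^1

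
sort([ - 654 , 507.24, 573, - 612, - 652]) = [ - 654,-652 , - 612 , 507.24,573] 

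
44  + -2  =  42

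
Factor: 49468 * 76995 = 2^2*3^2*5^1*29^1 *59^1 * 83^1*149^1 = 3808788660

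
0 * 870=0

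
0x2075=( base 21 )IHE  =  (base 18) 17BB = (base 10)8309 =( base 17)1bcd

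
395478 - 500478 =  - 105000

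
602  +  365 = 967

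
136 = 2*68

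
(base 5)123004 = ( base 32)4KI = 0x1292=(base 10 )4754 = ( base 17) g7b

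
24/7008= 1/292 = 0.00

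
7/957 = 7/957 = 0.01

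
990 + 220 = 1210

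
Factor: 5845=5^1*7^1*167^1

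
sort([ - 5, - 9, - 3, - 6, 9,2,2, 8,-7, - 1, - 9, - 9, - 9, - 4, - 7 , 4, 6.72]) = [ - 9, - 9,-9, - 9, - 7,-7,  -  6, -5, - 4,- 3, - 1,2, 2, 4,6.72, 8,9]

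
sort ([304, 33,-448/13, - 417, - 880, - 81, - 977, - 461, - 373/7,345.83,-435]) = [ - 977,- 880, - 461, - 435, - 417, - 81,-373/7, -448/13, 33,304 , 345.83]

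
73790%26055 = 21680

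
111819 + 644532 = 756351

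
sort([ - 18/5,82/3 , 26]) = [ - 18/5,26,  82/3] 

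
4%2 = 0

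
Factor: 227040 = 2^5*3^1 * 5^1*11^1*43^1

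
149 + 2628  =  2777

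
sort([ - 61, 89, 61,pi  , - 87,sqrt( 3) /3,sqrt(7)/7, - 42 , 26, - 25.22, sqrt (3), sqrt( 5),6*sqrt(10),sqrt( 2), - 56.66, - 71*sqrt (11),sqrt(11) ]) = [ - 71*sqrt( 11), - 87, - 61,-56.66, - 42,-25.22,sqrt( 7)/7,sqrt( 3)/3 , sqrt(2 ) , sqrt( 3), sqrt( 5),pi, sqrt( 11),6*sqrt( 10 ), 26,61, 89 ] 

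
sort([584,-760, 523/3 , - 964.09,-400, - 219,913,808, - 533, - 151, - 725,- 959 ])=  [ - 964.09, - 959, -760, - 725 ,-533,  -  400  ,  -  219,- 151,523/3, 584,808,913 ]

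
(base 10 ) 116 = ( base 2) 1110100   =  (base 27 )48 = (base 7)224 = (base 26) 4c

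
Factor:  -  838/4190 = - 1/5 = -5^(-1)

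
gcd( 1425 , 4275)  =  1425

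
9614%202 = 120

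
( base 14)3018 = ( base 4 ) 2000332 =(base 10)8254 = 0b10000000111110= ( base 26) c5c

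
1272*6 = 7632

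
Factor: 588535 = 5^1*31^1 *3797^1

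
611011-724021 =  - 113010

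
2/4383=2/4383 = 0.00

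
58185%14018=2113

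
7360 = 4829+2531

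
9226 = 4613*2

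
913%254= 151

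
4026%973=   134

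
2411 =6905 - 4494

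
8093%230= 43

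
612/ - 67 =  - 10 + 58/67=- 9.13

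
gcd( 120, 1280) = 40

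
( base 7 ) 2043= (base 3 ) 222120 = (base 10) 717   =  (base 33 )lo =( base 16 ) 2cd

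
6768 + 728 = 7496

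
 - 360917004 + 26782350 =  - 334134654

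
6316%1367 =848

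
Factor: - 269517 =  - 3^1*89839^1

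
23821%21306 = 2515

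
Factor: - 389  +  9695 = 9306 =2^1*3^2 *11^1*47^1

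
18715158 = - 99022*( - 189 ) 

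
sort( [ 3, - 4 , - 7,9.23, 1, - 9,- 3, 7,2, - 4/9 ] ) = [  -  9, - 7,-4,  -  3, -4/9 , 1,2,3, 7,9.23]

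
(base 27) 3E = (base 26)3H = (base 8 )137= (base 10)95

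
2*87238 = 174476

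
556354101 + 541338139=1097692240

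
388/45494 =194/22747 = 0.01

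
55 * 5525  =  303875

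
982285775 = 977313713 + 4972062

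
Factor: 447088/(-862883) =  - 2^4*7^( - 1)*27943^1*123269^( - 1)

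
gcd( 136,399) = 1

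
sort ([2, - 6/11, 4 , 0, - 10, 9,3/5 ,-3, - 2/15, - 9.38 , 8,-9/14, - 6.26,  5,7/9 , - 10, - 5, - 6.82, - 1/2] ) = [ - 10, - 10, - 9.38, - 6.82, - 6.26, - 5, - 3, - 9/14,-6/11, - 1/2, - 2/15,  0,  3/5, 7/9, 2,4,5,  8, 9 ]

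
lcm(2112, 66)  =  2112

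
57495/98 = 586+ 67/98 = 586.68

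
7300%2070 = 1090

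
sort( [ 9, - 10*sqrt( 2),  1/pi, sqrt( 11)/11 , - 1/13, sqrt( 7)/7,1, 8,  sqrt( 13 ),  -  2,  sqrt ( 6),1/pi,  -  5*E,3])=[-10*sqrt(2), - 5* E, - 2, - 1/13,sqrt(11 )/11, 1/pi, 1/pi,sqrt (7 ) /7,1,sqrt( 6 ),3,sqrt (13 ),8,9]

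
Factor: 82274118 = 2^1 * 3^1*17^1 * 806609^1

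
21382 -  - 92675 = 114057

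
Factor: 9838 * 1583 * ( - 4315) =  - 67199885510= - 2^1* 5^1*863^1*1583^1*4919^1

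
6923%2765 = 1393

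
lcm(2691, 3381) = 131859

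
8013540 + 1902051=9915591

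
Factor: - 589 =- 19^1*31^1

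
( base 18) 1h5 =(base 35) I5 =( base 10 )635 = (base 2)1001111011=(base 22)16J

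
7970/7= 1138+4/7 = 1138.57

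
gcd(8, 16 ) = 8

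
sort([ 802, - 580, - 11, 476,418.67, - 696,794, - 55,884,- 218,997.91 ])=[ - 696,- 580, - 218, - 55, - 11, 418.67, 476,794,802,884, 997.91 ]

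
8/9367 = 8/9367 = 0.00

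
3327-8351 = - 5024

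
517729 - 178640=339089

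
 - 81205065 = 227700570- 308905635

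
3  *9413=28239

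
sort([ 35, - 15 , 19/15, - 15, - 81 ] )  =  [-81, - 15, - 15, 19/15 , 35] 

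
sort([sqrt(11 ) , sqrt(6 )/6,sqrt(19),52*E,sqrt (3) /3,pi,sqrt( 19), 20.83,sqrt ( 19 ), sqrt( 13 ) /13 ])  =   [ sqrt(13) /13,sqrt(6)/6,sqrt( 3)/3, pi , sqrt(11 ),sqrt(19), sqrt(19),sqrt( 19 ),20.83,52 *E ]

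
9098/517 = 17  +  309/517 = 17.60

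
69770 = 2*34885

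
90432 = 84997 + 5435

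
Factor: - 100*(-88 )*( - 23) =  - 202400 = -2^5*5^2*11^1 *23^1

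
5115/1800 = 2 + 101/120= 2.84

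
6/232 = 3/116 = 0.03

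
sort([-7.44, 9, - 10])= [  -  10, - 7.44, 9] 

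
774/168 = 4 + 17/28 = 4.61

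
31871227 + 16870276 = 48741503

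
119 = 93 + 26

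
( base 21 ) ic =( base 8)606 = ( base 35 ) b5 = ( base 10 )390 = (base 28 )dq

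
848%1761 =848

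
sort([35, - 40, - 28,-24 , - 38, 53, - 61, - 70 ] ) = [ - 70, - 61,  -  40,  -  38, - 28,-24, 35, 53 ] 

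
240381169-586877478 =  - 346496309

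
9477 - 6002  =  3475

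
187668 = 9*20852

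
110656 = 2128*52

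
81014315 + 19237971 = 100252286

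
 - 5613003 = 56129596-61742599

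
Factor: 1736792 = 2^3*61^1*3559^1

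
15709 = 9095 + 6614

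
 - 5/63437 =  - 1 + 63432/63437 = - 0.00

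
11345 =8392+2953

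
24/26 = 12/13 = 0.92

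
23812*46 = 1095352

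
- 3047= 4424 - 7471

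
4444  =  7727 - 3283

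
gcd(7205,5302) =11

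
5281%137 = 75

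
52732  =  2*26366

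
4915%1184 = 179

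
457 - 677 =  -220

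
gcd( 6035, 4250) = 85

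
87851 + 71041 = 158892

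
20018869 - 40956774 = -20937905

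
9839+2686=12525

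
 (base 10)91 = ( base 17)56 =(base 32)2r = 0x5b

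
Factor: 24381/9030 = 27/10 =2^(  -  1)*3^3*5^ (-1 ) 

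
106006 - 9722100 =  - 9616094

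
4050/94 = 2025/47 = 43.09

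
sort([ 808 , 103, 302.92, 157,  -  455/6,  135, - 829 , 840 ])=[- 829,-455/6, 103,  135,157,302.92, 808,840 ] 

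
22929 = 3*7643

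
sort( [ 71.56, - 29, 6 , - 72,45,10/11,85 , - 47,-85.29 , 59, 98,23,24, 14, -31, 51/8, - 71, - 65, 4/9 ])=[ - 85.29, - 72, - 71, - 65, - 47,-31  , - 29, 4/9, 10/11, 6, 51/8,14, 23 , 24 , 45, 59, 71.56, 85,98]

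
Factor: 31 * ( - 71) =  - 2201=-31^1 * 71^1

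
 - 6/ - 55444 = 3/27722 = 0.00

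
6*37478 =224868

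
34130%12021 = 10088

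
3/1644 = 1/548 = 0.00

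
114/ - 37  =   - 114/37 = - 3.08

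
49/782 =49/782 = 0.06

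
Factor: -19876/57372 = -4969/14343 = -3^( - 1 )*7^ (-1)*683^(-1)*4969^1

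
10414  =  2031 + 8383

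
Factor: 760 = 2^3*5^1 *19^1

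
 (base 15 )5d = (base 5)323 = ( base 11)80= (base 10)88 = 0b1011000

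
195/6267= 65/2089 = 0.03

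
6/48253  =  6/48253 =0.00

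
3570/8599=3570/8599 = 0.42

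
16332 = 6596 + 9736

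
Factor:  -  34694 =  - 2^1*11^1*19^1 *83^1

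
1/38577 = 1/38577= 0.00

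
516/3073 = 516/3073 =0.17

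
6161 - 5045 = 1116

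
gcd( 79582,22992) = 2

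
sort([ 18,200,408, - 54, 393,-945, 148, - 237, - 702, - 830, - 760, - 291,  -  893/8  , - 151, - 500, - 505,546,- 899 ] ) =[  -  945, - 899, - 830, - 760, - 702, - 505, - 500, - 291, - 237,- 151, - 893/8, - 54,18,  148,200, 393,408,546]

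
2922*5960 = 17415120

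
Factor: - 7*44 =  - 308 = -2^2*7^1*11^1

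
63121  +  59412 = 122533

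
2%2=0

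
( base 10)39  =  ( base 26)1D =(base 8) 47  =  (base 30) 19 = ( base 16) 27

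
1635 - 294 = 1341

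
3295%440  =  215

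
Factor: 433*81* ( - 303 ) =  - 3^5*101^1*433^1= -  10627119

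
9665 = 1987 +7678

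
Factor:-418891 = - 11^1*113^1*337^1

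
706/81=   8+58/81=8.72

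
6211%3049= 113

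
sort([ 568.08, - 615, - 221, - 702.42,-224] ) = [-702.42,  -  615,-224, - 221, 568.08 ] 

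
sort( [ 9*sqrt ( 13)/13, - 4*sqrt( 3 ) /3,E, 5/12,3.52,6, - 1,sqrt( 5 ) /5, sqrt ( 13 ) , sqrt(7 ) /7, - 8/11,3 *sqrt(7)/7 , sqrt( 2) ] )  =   [ - 4* sqrt ( 3 )/3, - 1 , - 8/11,sqrt( 7 ) /7,5/12, sqrt(5 ) /5,3*sqrt( 7 )/7, sqrt( 2),9*sqrt(  13)/13,E, 3.52,  sqrt( 13),6 ] 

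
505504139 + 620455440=1125959579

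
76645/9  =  76645/9 = 8516.11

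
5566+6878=12444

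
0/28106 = 0=0.00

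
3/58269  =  1/19423 = 0.00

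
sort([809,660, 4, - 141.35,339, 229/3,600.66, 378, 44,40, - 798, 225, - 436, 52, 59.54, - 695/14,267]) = [  -  798,-436, - 141.35, - 695/14, 4,40,44, 52,59.54,  229/3, 225, 267,  339, 378,600.66,660, 809] 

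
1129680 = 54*20920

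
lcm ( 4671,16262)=439074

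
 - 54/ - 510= 9/85 = 0.11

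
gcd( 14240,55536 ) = 1424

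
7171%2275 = 346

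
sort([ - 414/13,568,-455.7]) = [- 455.7,  -  414/13,568 ] 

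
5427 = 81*67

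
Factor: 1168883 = 23^1 *50821^1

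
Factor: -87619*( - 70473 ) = 3^1 * 7^1*13^2*139^1*12517^1 =6174773787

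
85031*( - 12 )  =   - 1020372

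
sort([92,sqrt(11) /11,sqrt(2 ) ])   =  [sqrt ( 11 ) /11, sqrt (2),92] 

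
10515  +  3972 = 14487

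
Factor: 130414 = 2^1 * 197^1*331^1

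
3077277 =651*4727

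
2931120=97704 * 30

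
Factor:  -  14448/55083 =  - 16/61 = - 2^4*61^ ( - 1)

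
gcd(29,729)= 1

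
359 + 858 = 1217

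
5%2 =1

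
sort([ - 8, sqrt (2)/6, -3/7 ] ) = [ - 8, -3/7 , sqrt(2)/6 ]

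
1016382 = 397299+619083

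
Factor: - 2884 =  - 2^2 * 7^1*103^1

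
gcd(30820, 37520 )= 1340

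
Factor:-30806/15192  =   - 2^( -2)  *  3^(- 2) *73^1= -73/36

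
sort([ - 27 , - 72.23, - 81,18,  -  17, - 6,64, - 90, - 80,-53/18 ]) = [-90, - 81,- 80, - 72.23 ,-27, - 17,-6, - 53/18, 18, 64]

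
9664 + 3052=12716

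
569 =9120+- 8551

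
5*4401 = 22005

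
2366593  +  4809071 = 7175664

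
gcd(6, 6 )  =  6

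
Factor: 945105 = 3^1*5^1*7^1 *9001^1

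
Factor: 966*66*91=2^2 * 3^2 *7^2*11^1*13^1*23^1=5801796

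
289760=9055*32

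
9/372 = 3/124 = 0.02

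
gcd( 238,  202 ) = 2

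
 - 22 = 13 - 35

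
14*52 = 728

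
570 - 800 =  - 230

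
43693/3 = 43693/3=14564.33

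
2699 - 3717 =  - 1018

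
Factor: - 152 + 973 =821 = 821^1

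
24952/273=24952/273 = 91.40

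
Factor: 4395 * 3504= 2^4*3^2*5^1*73^1* 293^1   =  15400080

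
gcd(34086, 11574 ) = 6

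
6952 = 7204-252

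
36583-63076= - 26493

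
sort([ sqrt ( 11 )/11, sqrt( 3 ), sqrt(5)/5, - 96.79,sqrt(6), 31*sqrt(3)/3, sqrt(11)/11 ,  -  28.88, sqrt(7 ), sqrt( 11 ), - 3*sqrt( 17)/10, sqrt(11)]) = [  -  96.79,-28.88,-3*sqrt( 17) /10,sqrt(11)/11  ,  sqrt(11 )/11, sqrt ( 5 ) /5 , sqrt( 3 ), sqrt(6), sqrt(7), sqrt(11) , sqrt( 11),  31 *sqrt (3)/3] 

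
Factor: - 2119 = -13^1*163^1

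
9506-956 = 8550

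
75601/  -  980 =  - 78 +839/980 = -77.14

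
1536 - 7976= - 6440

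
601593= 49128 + 552465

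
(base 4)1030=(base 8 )114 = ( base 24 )34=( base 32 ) 2c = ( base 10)76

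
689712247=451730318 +237981929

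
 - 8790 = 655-9445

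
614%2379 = 614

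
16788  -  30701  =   - 13913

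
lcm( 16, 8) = 16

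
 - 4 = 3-7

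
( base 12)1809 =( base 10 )2889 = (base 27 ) 3Q0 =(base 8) 5511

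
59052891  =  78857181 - 19804290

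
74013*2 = 148026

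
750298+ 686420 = 1436718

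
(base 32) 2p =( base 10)89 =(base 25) 3E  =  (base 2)1011001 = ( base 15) 5E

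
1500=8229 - 6729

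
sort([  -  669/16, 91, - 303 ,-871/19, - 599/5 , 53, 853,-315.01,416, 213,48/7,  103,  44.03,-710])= [ - 710,-315.01 , - 303 ,  -  599/5, - 871/19,-669/16, 48/7, 44.03, 53,91,103, 213, 416,853] 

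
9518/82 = 4759/41  =  116.07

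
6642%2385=1872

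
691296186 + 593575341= 1284871527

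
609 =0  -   - 609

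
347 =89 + 258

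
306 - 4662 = - 4356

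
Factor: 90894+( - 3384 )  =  87510   =  2^1*3^1*5^1 * 2917^1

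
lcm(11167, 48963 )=636519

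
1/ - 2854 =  - 1/2854  =  - 0.00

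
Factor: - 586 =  - 2^1*293^1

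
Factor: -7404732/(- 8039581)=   2^2 *3^2 *11^(  -  1 )*23^( - 1)*43^(  -  1 )*71^1*739^( - 1) * 2897^1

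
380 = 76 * 5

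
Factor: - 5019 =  - 3^1 * 7^1*239^1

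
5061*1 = 5061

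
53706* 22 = 1181532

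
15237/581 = 26+131/581 = 26.23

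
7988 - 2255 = 5733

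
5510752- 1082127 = 4428625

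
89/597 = 89/597 = 0.15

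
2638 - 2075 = 563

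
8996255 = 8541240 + 455015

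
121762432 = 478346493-356584061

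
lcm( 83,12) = 996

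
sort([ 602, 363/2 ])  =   [363/2,602]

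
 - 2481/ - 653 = 3 + 522/653 = 3.80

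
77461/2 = 38730  +  1/2 = 38730.50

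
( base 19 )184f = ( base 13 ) 462a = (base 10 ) 9838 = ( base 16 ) 266E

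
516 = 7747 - 7231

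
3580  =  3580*1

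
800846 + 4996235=5797081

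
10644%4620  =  1404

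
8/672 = 1/84= 0.01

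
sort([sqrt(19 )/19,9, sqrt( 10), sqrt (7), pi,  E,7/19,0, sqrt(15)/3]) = [0, sqrt( 19)/19, 7/19,sqrt(15)/3, sqrt( 7 ),E,  pi, sqrt( 10), 9]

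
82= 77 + 5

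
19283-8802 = 10481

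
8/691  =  8/691 = 0.01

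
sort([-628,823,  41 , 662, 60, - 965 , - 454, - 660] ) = [- 965, - 660, - 628, - 454,41,60,  662,823 ]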